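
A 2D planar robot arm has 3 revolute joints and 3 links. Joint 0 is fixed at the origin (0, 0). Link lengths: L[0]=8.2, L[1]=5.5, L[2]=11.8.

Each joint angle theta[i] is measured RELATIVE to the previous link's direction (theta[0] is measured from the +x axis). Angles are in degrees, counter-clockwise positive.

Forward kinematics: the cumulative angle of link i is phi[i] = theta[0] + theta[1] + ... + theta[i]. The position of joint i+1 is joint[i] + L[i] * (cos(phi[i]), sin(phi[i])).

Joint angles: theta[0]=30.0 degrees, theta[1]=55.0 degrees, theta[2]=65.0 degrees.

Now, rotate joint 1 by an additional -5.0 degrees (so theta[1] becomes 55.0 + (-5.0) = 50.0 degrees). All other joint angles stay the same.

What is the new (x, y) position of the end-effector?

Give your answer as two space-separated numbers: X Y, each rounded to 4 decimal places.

Answer: -1.6095 16.2846

Derivation:
joint[0] = (0.0000, 0.0000)  (base)
link 0: phi[0] = 30 = 30 deg
  cos(30 deg) = 0.8660, sin(30 deg) = 0.5000
  joint[1] = (0.0000, 0.0000) + 8.2 * (0.8660, 0.5000) = (0.0000 + 7.1014, 0.0000 + 4.1000) = (7.1014, 4.1000)
link 1: phi[1] = 30 + 50 = 80 deg
  cos(80 deg) = 0.1736, sin(80 deg) = 0.9848
  joint[2] = (7.1014, 4.1000) + 5.5 * (0.1736, 0.9848) = (7.1014 + 0.9551, 4.1000 + 5.4164) = (8.0565, 9.5164)
link 2: phi[2] = 30 + 50 + 65 = 145 deg
  cos(145 deg) = -0.8192, sin(145 deg) = 0.5736
  joint[3] = (8.0565, 9.5164) + 11.8 * (-0.8192, 0.5736) = (8.0565 + -9.6660, 9.5164 + 6.7682) = (-1.6095, 16.2846)
End effector: (-1.6095, 16.2846)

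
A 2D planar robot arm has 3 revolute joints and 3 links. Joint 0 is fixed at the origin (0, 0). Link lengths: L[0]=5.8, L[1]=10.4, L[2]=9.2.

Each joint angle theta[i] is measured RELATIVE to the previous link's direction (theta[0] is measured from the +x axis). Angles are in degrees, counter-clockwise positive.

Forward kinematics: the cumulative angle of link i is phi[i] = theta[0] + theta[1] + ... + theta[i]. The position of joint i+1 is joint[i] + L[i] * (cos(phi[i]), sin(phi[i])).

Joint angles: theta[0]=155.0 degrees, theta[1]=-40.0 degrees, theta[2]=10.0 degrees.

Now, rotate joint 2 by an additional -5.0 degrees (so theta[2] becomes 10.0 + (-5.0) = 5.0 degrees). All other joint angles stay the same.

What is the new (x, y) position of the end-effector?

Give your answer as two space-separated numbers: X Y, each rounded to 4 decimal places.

Answer: -14.2518 19.8442

Derivation:
joint[0] = (0.0000, 0.0000)  (base)
link 0: phi[0] = 155 = 155 deg
  cos(155 deg) = -0.9063, sin(155 deg) = 0.4226
  joint[1] = (0.0000, 0.0000) + 5.8 * (-0.9063, 0.4226) = (0.0000 + -5.2566, 0.0000 + 2.4512) = (-5.2566, 2.4512)
link 1: phi[1] = 155 + -40 = 115 deg
  cos(115 deg) = -0.4226, sin(115 deg) = 0.9063
  joint[2] = (-5.2566, 2.4512) + 10.4 * (-0.4226, 0.9063) = (-5.2566 + -4.3952, 2.4512 + 9.4256) = (-9.6518, 11.8768)
link 2: phi[2] = 155 + -40 + 5 = 120 deg
  cos(120 deg) = -0.5000, sin(120 deg) = 0.8660
  joint[3] = (-9.6518, 11.8768) + 9.2 * (-0.5000, 0.8660) = (-9.6518 + -4.6000, 11.8768 + 7.9674) = (-14.2518, 19.8442)
End effector: (-14.2518, 19.8442)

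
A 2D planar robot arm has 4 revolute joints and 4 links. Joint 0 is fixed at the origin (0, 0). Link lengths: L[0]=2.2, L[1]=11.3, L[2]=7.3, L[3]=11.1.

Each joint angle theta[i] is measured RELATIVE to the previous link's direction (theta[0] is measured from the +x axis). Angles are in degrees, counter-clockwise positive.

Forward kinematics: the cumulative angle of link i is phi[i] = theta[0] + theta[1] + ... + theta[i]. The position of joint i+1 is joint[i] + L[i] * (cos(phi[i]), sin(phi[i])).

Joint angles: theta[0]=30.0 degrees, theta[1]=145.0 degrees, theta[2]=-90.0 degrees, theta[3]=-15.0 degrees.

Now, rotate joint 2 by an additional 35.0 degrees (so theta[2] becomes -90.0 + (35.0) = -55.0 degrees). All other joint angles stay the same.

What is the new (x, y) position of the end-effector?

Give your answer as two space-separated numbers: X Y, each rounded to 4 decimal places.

joint[0] = (0.0000, 0.0000)  (base)
link 0: phi[0] = 30 = 30 deg
  cos(30 deg) = 0.8660, sin(30 deg) = 0.5000
  joint[1] = (0.0000, 0.0000) + 2.2 * (0.8660, 0.5000) = (0.0000 + 1.9053, 0.0000 + 1.1000) = (1.9053, 1.1000)
link 1: phi[1] = 30 + 145 = 175 deg
  cos(175 deg) = -0.9962, sin(175 deg) = 0.0872
  joint[2] = (1.9053, 1.1000) + 11.3 * (-0.9962, 0.0872) = (1.9053 + -11.2570, 1.1000 + 0.9849) = (-9.3517, 2.0849)
link 2: phi[2] = 30 + 145 + -55 = 120 deg
  cos(120 deg) = -0.5000, sin(120 deg) = 0.8660
  joint[3] = (-9.3517, 2.0849) + 7.3 * (-0.5000, 0.8660) = (-9.3517 + -3.6500, 2.0849 + 6.3220) = (-13.0017, 8.4068)
link 3: phi[3] = 30 + 145 + -55 + -15 = 105 deg
  cos(105 deg) = -0.2588, sin(105 deg) = 0.9659
  joint[4] = (-13.0017, 8.4068) + 11.1 * (-0.2588, 0.9659) = (-13.0017 + -2.8729, 8.4068 + 10.7218) = (-15.8746, 19.1286)
End effector: (-15.8746, 19.1286)

Answer: -15.8746 19.1286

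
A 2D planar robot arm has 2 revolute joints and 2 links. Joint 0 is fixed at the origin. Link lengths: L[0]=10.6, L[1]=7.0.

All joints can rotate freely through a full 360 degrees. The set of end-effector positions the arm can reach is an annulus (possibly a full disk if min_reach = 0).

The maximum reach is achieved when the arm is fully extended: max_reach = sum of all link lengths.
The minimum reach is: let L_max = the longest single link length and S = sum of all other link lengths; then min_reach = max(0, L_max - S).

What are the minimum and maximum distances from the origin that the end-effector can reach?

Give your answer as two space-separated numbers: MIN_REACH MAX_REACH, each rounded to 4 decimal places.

Link lengths: [10.6, 7.0]
max_reach = 10.6 + 7 = 17.6
L_max = max([10.6, 7.0]) = 10.6
S (sum of others) = 17.6 - 10.6 = 7
min_reach = max(0, 10.6 - 7) = max(0, 3.6) = 3.6

Answer: 3.6000 17.6000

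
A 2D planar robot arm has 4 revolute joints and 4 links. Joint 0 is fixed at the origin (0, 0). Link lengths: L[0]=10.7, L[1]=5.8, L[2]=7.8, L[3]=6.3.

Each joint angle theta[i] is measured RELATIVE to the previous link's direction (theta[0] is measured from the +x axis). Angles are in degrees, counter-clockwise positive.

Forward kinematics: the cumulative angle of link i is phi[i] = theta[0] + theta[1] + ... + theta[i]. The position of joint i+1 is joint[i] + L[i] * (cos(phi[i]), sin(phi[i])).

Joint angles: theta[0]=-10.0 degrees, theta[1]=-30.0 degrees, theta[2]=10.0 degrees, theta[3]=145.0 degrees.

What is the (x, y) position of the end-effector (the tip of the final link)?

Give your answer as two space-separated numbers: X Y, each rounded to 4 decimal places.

Answer: 19.0730 -3.7765

Derivation:
joint[0] = (0.0000, 0.0000)  (base)
link 0: phi[0] = -10 = -10 deg
  cos(-10 deg) = 0.9848, sin(-10 deg) = -0.1736
  joint[1] = (0.0000, 0.0000) + 10.7 * (0.9848, -0.1736) = (0.0000 + 10.5374, 0.0000 + -1.8580) = (10.5374, -1.8580)
link 1: phi[1] = -10 + -30 = -40 deg
  cos(-40 deg) = 0.7660, sin(-40 deg) = -0.6428
  joint[2] = (10.5374, -1.8580) + 5.8 * (0.7660, -0.6428) = (10.5374 + 4.4431, -1.8580 + -3.7282) = (14.9805, -5.5862)
link 2: phi[2] = -10 + -30 + 10 = -30 deg
  cos(-30 deg) = 0.8660, sin(-30 deg) = -0.5000
  joint[3] = (14.9805, -5.5862) + 7.8 * (0.8660, -0.5000) = (14.9805 + 6.7550, -5.5862 + -3.9000) = (21.7355, -9.4862)
link 3: phi[3] = -10 + -30 + 10 + 145 = 115 deg
  cos(115 deg) = -0.4226, sin(115 deg) = 0.9063
  joint[4] = (21.7355, -9.4862) + 6.3 * (-0.4226, 0.9063) = (21.7355 + -2.6625, -9.4862 + 5.7097) = (19.0730, -3.7765)
End effector: (19.0730, -3.7765)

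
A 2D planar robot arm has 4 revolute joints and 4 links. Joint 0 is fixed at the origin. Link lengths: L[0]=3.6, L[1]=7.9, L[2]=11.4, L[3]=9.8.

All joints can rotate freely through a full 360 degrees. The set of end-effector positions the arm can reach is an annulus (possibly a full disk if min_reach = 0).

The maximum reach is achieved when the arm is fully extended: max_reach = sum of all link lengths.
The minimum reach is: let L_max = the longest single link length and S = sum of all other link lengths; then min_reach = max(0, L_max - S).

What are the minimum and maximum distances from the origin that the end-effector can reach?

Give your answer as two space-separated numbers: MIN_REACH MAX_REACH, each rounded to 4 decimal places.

Answer: 0.0000 32.7000

Derivation:
Link lengths: [3.6, 7.9, 11.4, 9.8]
max_reach = 3.6 + 7.9 + 11.4 + 9.8 = 32.7
L_max = max([3.6, 7.9, 11.4, 9.8]) = 11.4
S (sum of others) = 32.7 - 11.4 = 21.3
min_reach = max(0, 11.4 - 21.3) = max(0, -9.9) = 0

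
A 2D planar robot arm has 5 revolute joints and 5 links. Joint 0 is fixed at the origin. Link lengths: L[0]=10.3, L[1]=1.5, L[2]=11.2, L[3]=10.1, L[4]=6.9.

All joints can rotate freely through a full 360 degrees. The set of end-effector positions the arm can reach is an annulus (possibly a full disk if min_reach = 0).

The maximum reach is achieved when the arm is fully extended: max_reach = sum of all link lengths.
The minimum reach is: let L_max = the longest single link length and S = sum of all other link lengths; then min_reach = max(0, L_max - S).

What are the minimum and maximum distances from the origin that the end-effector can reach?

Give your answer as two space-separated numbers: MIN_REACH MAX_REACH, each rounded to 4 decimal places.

Link lengths: [10.3, 1.5, 11.2, 10.1, 6.9]
max_reach = 10.3 + 1.5 + 11.2 + 10.1 + 6.9 = 40
L_max = max([10.3, 1.5, 11.2, 10.1, 6.9]) = 11.2
S (sum of others) = 40 - 11.2 = 28.8
min_reach = max(0, 11.2 - 28.8) = max(0, -17.6) = 0

Answer: 0.0000 40.0000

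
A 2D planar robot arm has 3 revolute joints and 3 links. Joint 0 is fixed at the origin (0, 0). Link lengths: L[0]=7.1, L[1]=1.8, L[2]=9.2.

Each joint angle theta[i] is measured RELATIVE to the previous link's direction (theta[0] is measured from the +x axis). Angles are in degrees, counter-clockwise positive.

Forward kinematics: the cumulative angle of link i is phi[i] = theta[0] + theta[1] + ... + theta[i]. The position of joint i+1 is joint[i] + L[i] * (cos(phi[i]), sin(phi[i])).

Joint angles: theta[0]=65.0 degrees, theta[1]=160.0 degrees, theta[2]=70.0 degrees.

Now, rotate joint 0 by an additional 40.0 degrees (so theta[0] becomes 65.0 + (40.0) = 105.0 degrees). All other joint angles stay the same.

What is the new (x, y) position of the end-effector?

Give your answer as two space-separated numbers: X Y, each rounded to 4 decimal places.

Answer: 6.3435 1.1768

Derivation:
joint[0] = (0.0000, 0.0000)  (base)
link 0: phi[0] = 105 = 105 deg
  cos(105 deg) = -0.2588, sin(105 deg) = 0.9659
  joint[1] = (0.0000, 0.0000) + 7.1 * (-0.2588, 0.9659) = (0.0000 + -1.8376, 0.0000 + 6.8581) = (-1.8376, 6.8581)
link 1: phi[1] = 105 + 160 = 265 deg
  cos(265 deg) = -0.0872, sin(265 deg) = -0.9962
  joint[2] = (-1.8376, 6.8581) + 1.8 * (-0.0872, -0.9962) = (-1.8376 + -0.1569, 6.8581 + -1.7932) = (-1.9945, 5.0649)
link 2: phi[2] = 105 + 160 + 70 = 335 deg
  cos(335 deg) = 0.9063, sin(335 deg) = -0.4226
  joint[3] = (-1.9945, 5.0649) + 9.2 * (0.9063, -0.4226) = (-1.9945 + 8.3380, 5.0649 + -3.8881) = (6.3435, 1.1768)
End effector: (6.3435, 1.1768)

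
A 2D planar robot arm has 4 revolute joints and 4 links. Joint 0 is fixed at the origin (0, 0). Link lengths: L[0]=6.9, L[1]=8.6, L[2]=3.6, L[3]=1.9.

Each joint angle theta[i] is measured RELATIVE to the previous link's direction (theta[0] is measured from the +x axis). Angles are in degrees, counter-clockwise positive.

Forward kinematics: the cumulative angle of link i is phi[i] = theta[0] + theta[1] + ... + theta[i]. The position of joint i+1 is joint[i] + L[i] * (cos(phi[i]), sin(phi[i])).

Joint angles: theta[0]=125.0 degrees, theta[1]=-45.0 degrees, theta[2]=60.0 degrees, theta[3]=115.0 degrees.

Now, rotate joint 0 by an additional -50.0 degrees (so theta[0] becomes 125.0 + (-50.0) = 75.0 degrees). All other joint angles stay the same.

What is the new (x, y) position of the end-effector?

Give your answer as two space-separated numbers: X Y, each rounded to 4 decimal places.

joint[0] = (0.0000, 0.0000)  (base)
link 0: phi[0] = 75 = 75 deg
  cos(75 deg) = 0.2588, sin(75 deg) = 0.9659
  joint[1] = (0.0000, 0.0000) + 6.9 * (0.2588, 0.9659) = (0.0000 + 1.7859, 0.0000 + 6.6649) = (1.7859, 6.6649)
link 1: phi[1] = 75 + -45 = 30 deg
  cos(30 deg) = 0.8660, sin(30 deg) = 0.5000
  joint[2] = (1.7859, 6.6649) + 8.6 * (0.8660, 0.5000) = (1.7859 + 7.4478, 6.6649 + 4.3000) = (9.2337, 10.9649)
link 2: phi[2] = 75 + -45 + 60 = 90 deg
  cos(90 deg) = 0.0000, sin(90 deg) = 1.0000
  joint[3] = (9.2337, 10.9649) + 3.6 * (0.0000, 1.0000) = (9.2337 + 0.0000, 10.9649 + 3.6000) = (9.2337, 14.5649)
link 3: phi[3] = 75 + -45 + 60 + 115 = 205 deg
  cos(205 deg) = -0.9063, sin(205 deg) = -0.4226
  joint[4] = (9.2337, 14.5649) + 1.9 * (-0.9063, -0.4226) = (9.2337 + -1.7220, 14.5649 + -0.8030) = (7.5117, 13.7619)
End effector: (7.5117, 13.7619)

Answer: 7.5117 13.7619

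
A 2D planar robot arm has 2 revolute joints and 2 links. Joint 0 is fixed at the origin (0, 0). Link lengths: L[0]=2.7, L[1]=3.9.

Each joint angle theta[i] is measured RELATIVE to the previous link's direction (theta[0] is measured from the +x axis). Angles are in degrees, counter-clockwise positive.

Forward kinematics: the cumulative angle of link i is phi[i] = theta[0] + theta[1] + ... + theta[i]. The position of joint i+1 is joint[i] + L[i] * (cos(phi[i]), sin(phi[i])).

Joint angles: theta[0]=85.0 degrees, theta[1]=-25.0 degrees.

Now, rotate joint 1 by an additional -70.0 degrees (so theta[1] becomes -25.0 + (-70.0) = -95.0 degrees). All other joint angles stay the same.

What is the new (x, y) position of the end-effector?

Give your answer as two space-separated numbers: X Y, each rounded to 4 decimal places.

joint[0] = (0.0000, 0.0000)  (base)
link 0: phi[0] = 85 = 85 deg
  cos(85 deg) = 0.0872, sin(85 deg) = 0.9962
  joint[1] = (0.0000, 0.0000) + 2.7 * (0.0872, 0.9962) = (0.0000 + 0.2353, 0.0000 + 2.6897) = (0.2353, 2.6897)
link 1: phi[1] = 85 + -95 = -10 deg
  cos(-10 deg) = 0.9848, sin(-10 deg) = -0.1736
  joint[2] = (0.2353, 2.6897) + 3.9 * (0.9848, -0.1736) = (0.2353 + 3.8408, 2.6897 + -0.6772) = (4.0761, 2.0125)
End effector: (4.0761, 2.0125)

Answer: 4.0761 2.0125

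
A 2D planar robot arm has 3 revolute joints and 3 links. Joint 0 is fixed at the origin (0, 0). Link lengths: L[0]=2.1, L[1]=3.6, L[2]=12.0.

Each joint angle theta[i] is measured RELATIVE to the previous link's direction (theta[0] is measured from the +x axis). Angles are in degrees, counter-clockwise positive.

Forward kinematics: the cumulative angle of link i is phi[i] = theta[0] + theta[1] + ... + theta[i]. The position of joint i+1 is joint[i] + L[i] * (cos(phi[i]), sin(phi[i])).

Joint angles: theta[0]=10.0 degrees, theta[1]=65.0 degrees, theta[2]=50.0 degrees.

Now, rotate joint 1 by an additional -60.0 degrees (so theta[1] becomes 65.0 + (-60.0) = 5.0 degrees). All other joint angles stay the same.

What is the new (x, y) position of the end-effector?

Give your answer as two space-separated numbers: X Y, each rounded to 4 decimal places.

Answer: 10.6168 12.1721

Derivation:
joint[0] = (0.0000, 0.0000)  (base)
link 0: phi[0] = 10 = 10 deg
  cos(10 deg) = 0.9848, sin(10 deg) = 0.1736
  joint[1] = (0.0000, 0.0000) + 2.1 * (0.9848, 0.1736) = (0.0000 + 2.0681, 0.0000 + 0.3647) = (2.0681, 0.3647)
link 1: phi[1] = 10 + 5 = 15 deg
  cos(15 deg) = 0.9659, sin(15 deg) = 0.2588
  joint[2] = (2.0681, 0.3647) + 3.6 * (0.9659, 0.2588) = (2.0681 + 3.4773, 0.3647 + 0.9317) = (5.5454, 1.2964)
link 2: phi[2] = 10 + 5 + 50 = 65 deg
  cos(65 deg) = 0.4226, sin(65 deg) = 0.9063
  joint[3] = (5.5454, 1.2964) + 12 * (0.4226, 0.9063) = (5.5454 + 5.0714, 1.2964 + 10.8757) = (10.6168, 12.1721)
End effector: (10.6168, 12.1721)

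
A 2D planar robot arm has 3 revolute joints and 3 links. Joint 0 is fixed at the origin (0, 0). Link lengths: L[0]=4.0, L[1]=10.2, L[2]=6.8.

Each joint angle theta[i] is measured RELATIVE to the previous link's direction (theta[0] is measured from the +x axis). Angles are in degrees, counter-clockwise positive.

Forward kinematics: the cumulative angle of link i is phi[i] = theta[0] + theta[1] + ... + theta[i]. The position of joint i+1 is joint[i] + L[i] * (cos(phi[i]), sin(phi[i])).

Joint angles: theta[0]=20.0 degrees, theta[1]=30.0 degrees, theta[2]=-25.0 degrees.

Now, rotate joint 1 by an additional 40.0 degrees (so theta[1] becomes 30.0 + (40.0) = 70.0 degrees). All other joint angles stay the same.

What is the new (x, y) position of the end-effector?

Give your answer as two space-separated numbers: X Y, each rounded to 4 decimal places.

Answer: 6.6326 17.7310

Derivation:
joint[0] = (0.0000, 0.0000)  (base)
link 0: phi[0] = 20 = 20 deg
  cos(20 deg) = 0.9397, sin(20 deg) = 0.3420
  joint[1] = (0.0000, 0.0000) + 4 * (0.9397, 0.3420) = (0.0000 + 3.7588, 0.0000 + 1.3681) = (3.7588, 1.3681)
link 1: phi[1] = 20 + 70 = 90 deg
  cos(90 deg) = 0.0000, sin(90 deg) = 1.0000
  joint[2] = (3.7588, 1.3681) + 10.2 * (0.0000, 1.0000) = (3.7588 + 0.0000, 1.3681 + 10.2000) = (3.7588, 11.5681)
link 2: phi[2] = 20 + 70 + -25 = 65 deg
  cos(65 deg) = 0.4226, sin(65 deg) = 0.9063
  joint[3] = (3.7588, 11.5681) + 6.8 * (0.4226, 0.9063) = (3.7588 + 2.8738, 11.5681 + 6.1629) = (6.6326, 17.7310)
End effector: (6.6326, 17.7310)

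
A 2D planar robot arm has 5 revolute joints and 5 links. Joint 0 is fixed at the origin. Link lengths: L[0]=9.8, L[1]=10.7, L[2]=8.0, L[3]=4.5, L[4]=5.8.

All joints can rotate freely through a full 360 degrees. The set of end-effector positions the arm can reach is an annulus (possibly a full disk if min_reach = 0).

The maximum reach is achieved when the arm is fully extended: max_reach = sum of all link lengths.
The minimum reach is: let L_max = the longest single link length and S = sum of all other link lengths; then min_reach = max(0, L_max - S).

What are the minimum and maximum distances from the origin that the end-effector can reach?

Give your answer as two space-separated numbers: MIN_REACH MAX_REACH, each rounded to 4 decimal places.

Answer: 0.0000 38.8000

Derivation:
Link lengths: [9.8, 10.7, 8.0, 4.5, 5.8]
max_reach = 9.8 + 10.7 + 8 + 4.5 + 5.8 = 38.8
L_max = max([9.8, 10.7, 8.0, 4.5, 5.8]) = 10.7
S (sum of others) = 38.8 - 10.7 = 28.1
min_reach = max(0, 10.7 - 28.1) = max(0, -17.4) = 0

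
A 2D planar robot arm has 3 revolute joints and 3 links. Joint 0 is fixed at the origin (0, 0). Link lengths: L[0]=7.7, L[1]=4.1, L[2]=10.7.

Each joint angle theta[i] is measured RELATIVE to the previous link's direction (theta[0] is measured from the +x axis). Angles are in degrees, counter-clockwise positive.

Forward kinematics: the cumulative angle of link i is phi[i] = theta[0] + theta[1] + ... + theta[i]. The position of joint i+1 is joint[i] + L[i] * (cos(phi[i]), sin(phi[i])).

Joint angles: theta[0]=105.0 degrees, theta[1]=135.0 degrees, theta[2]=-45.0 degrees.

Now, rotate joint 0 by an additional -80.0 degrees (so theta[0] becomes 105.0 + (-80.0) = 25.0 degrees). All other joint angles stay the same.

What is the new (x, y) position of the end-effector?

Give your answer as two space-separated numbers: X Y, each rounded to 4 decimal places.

Answer: -1.3962 14.3539

Derivation:
joint[0] = (0.0000, 0.0000)  (base)
link 0: phi[0] = 25 = 25 deg
  cos(25 deg) = 0.9063, sin(25 deg) = 0.4226
  joint[1] = (0.0000, 0.0000) + 7.7 * (0.9063, 0.4226) = (0.0000 + 6.9786, 0.0000 + 3.2542) = (6.9786, 3.2542)
link 1: phi[1] = 25 + 135 = 160 deg
  cos(160 deg) = -0.9397, sin(160 deg) = 0.3420
  joint[2] = (6.9786, 3.2542) + 4.1 * (-0.9397, 0.3420) = (6.9786 + -3.8527, 3.2542 + 1.4023) = (3.1258, 4.6564)
link 2: phi[2] = 25 + 135 + -45 = 115 deg
  cos(115 deg) = -0.4226, sin(115 deg) = 0.9063
  joint[3] = (3.1258, 4.6564) + 10.7 * (-0.4226, 0.9063) = (3.1258 + -4.5220, 4.6564 + 9.6975) = (-1.3962, 14.3539)
End effector: (-1.3962, 14.3539)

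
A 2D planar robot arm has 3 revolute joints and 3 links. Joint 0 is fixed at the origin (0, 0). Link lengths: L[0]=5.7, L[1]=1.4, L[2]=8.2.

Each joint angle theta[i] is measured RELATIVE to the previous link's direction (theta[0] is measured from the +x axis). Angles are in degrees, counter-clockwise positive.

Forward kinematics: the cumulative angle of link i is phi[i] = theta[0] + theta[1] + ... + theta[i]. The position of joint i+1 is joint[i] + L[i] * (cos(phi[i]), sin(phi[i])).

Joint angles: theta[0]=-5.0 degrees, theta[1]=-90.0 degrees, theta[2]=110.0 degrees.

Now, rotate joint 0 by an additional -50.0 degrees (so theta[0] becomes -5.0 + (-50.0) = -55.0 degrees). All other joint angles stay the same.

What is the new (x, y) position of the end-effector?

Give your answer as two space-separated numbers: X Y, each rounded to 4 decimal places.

Answer: 8.8396 -10.1755

Derivation:
joint[0] = (0.0000, 0.0000)  (base)
link 0: phi[0] = -55 = -55 deg
  cos(-55 deg) = 0.5736, sin(-55 deg) = -0.8192
  joint[1] = (0.0000, 0.0000) + 5.7 * (0.5736, -0.8192) = (0.0000 + 3.2694, 0.0000 + -4.6692) = (3.2694, -4.6692)
link 1: phi[1] = -55 + -90 = -145 deg
  cos(-145 deg) = -0.8192, sin(-145 deg) = -0.5736
  joint[2] = (3.2694, -4.6692) + 1.4 * (-0.8192, -0.5736) = (3.2694 + -1.1468, -4.6692 + -0.8030) = (2.1226, -5.4722)
link 2: phi[2] = -55 + -90 + 110 = -35 deg
  cos(-35 deg) = 0.8192, sin(-35 deg) = -0.5736
  joint[3] = (2.1226, -5.4722) + 8.2 * (0.8192, -0.5736) = (2.1226 + 6.7170, -5.4722 + -4.7033) = (8.8396, -10.1755)
End effector: (8.8396, -10.1755)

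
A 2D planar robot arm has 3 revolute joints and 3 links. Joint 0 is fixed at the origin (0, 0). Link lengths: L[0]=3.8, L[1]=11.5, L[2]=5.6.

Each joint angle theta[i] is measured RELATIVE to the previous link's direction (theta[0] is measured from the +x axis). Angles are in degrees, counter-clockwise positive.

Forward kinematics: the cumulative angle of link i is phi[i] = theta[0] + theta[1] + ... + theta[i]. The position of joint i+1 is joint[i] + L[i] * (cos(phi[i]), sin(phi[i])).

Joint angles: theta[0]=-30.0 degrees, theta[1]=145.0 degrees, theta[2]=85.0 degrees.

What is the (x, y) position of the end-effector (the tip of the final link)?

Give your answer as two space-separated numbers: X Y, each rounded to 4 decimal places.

joint[0] = (0.0000, 0.0000)  (base)
link 0: phi[0] = -30 = -30 deg
  cos(-30 deg) = 0.8660, sin(-30 deg) = -0.5000
  joint[1] = (0.0000, 0.0000) + 3.8 * (0.8660, -0.5000) = (0.0000 + 3.2909, 0.0000 + -1.9000) = (3.2909, -1.9000)
link 1: phi[1] = -30 + 145 = 115 deg
  cos(115 deg) = -0.4226, sin(115 deg) = 0.9063
  joint[2] = (3.2909, -1.9000) + 11.5 * (-0.4226, 0.9063) = (3.2909 + -4.8601, -1.9000 + 10.4225) = (-1.5692, 8.5225)
link 2: phi[2] = -30 + 145 + 85 = 200 deg
  cos(200 deg) = -0.9397, sin(200 deg) = -0.3420
  joint[3] = (-1.5692, 8.5225) + 5.6 * (-0.9397, -0.3420) = (-1.5692 + -5.2623, 8.5225 + -1.9153) = (-6.8315, 6.6072)
End effector: (-6.8315, 6.6072)

Answer: -6.8315 6.6072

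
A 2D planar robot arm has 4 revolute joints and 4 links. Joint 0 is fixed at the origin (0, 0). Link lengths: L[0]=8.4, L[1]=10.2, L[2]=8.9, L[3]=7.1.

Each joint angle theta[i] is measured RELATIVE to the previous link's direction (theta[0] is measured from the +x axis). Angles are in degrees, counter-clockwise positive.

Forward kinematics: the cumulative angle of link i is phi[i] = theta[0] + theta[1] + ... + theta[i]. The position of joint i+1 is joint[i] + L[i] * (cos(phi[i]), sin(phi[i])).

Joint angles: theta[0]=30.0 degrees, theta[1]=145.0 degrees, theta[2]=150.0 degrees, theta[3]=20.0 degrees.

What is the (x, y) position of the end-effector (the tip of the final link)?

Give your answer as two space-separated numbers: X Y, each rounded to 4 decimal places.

Answer: 11.2620 -1.8535

Derivation:
joint[0] = (0.0000, 0.0000)  (base)
link 0: phi[0] = 30 = 30 deg
  cos(30 deg) = 0.8660, sin(30 deg) = 0.5000
  joint[1] = (0.0000, 0.0000) + 8.4 * (0.8660, 0.5000) = (0.0000 + 7.2746, 0.0000 + 4.2000) = (7.2746, 4.2000)
link 1: phi[1] = 30 + 145 = 175 deg
  cos(175 deg) = -0.9962, sin(175 deg) = 0.0872
  joint[2] = (7.2746, 4.2000) + 10.2 * (-0.9962, 0.0872) = (7.2746 + -10.1612, 4.2000 + 0.8890) = (-2.8866, 5.0890)
link 2: phi[2] = 30 + 145 + 150 = 325 deg
  cos(325 deg) = 0.8192, sin(325 deg) = -0.5736
  joint[3] = (-2.8866, 5.0890) + 8.9 * (0.8192, -0.5736) = (-2.8866 + 7.2905, 5.0890 + -5.1048) = (4.4039, -0.0158)
link 3: phi[3] = 30 + 145 + 150 + 20 = 345 deg
  cos(345 deg) = 0.9659, sin(345 deg) = -0.2588
  joint[4] = (4.4039, -0.0158) + 7.1 * (0.9659, -0.2588) = (4.4039 + 6.8581, -0.0158 + -1.8376) = (11.2620, -1.8535)
End effector: (11.2620, -1.8535)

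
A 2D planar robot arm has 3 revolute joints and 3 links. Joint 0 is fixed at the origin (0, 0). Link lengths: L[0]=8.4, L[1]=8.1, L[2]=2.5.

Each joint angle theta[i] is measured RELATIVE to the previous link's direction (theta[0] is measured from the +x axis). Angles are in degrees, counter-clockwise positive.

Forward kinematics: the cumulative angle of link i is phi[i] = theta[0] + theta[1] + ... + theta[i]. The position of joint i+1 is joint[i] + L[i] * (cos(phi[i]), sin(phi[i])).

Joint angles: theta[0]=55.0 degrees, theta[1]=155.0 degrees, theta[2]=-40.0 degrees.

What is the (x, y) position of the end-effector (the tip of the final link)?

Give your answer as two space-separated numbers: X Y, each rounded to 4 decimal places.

joint[0] = (0.0000, 0.0000)  (base)
link 0: phi[0] = 55 = 55 deg
  cos(55 deg) = 0.5736, sin(55 deg) = 0.8192
  joint[1] = (0.0000, 0.0000) + 8.4 * (0.5736, 0.8192) = (0.0000 + 4.8180, 0.0000 + 6.8809) = (4.8180, 6.8809)
link 1: phi[1] = 55 + 155 = 210 deg
  cos(210 deg) = -0.8660, sin(210 deg) = -0.5000
  joint[2] = (4.8180, 6.8809) + 8.1 * (-0.8660, -0.5000) = (4.8180 + -7.0148, 6.8809 + -4.0500) = (-2.1968, 2.8309)
link 2: phi[2] = 55 + 155 + -40 = 170 deg
  cos(170 deg) = -0.9848, sin(170 deg) = 0.1736
  joint[3] = (-2.1968, 2.8309) + 2.5 * (-0.9848, 0.1736) = (-2.1968 + -2.4620, 2.8309 + 0.4341) = (-4.6588, 3.2650)
End effector: (-4.6588, 3.2650)

Answer: -4.6588 3.2650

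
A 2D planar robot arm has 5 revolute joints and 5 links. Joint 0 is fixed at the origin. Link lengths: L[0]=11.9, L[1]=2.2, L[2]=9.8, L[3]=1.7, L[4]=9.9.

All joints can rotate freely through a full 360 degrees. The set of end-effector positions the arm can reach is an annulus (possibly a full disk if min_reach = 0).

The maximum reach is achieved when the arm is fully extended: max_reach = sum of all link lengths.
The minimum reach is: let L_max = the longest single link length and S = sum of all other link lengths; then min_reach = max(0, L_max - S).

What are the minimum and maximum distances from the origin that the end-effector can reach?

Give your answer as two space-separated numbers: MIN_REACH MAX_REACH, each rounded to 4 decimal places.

Link lengths: [11.9, 2.2, 9.8, 1.7, 9.9]
max_reach = 11.9 + 2.2 + 9.8 + 1.7 + 9.9 = 35.5
L_max = max([11.9, 2.2, 9.8, 1.7, 9.9]) = 11.9
S (sum of others) = 35.5 - 11.9 = 23.6
min_reach = max(0, 11.9 - 23.6) = max(0, -11.7) = 0

Answer: 0.0000 35.5000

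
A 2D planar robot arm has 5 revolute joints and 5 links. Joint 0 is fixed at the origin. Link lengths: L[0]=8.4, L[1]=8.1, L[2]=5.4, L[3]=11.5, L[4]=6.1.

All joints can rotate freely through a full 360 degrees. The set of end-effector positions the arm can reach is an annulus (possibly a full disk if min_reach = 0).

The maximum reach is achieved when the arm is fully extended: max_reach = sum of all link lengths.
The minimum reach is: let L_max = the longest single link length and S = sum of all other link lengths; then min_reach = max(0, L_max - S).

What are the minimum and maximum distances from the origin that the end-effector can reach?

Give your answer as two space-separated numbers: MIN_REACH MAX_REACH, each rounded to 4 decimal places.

Answer: 0.0000 39.5000

Derivation:
Link lengths: [8.4, 8.1, 5.4, 11.5, 6.1]
max_reach = 8.4 + 8.1 + 5.4 + 11.5 + 6.1 = 39.5
L_max = max([8.4, 8.1, 5.4, 11.5, 6.1]) = 11.5
S (sum of others) = 39.5 - 11.5 = 28
min_reach = max(0, 11.5 - 28) = max(0, -16.5) = 0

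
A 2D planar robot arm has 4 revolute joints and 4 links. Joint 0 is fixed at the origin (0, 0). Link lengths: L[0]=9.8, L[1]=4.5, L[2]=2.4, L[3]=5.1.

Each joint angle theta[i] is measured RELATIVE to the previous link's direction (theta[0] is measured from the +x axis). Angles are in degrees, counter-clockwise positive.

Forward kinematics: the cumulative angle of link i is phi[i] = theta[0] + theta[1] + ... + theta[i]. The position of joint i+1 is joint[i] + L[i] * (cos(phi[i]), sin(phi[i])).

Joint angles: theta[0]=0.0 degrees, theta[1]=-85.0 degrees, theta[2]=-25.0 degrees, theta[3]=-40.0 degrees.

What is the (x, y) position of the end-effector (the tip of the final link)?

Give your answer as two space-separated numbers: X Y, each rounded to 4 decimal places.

joint[0] = (0.0000, 0.0000)  (base)
link 0: phi[0] = 0 = 0 deg
  cos(0 deg) = 1.0000, sin(0 deg) = 0.0000
  joint[1] = (0.0000, 0.0000) + 9.8 * (1.0000, 0.0000) = (0.0000 + 9.8000, 0.0000 + 0.0000) = (9.8000, 0.0000)
link 1: phi[1] = 0 + -85 = -85 deg
  cos(-85 deg) = 0.0872, sin(-85 deg) = -0.9962
  joint[2] = (9.8000, 0.0000) + 4.5 * (0.0872, -0.9962) = (9.8000 + 0.3922, 0.0000 + -4.4829) = (10.1922, -4.4829)
link 2: phi[2] = 0 + -85 + -25 = -110 deg
  cos(-110 deg) = -0.3420, sin(-110 deg) = -0.9397
  joint[3] = (10.1922, -4.4829) + 2.4 * (-0.3420, -0.9397) = (10.1922 + -0.8208, -4.4829 + -2.2553) = (9.3714, -6.7381)
link 3: phi[3] = 0 + -85 + -25 + -40 = -150 deg
  cos(-150 deg) = -0.8660, sin(-150 deg) = -0.5000
  joint[4] = (9.3714, -6.7381) + 5.1 * (-0.8660, -0.5000) = (9.3714 + -4.4167, -6.7381 + -2.5500) = (4.9546, -9.2881)
End effector: (4.9546, -9.2881)

Answer: 4.9546 -9.2881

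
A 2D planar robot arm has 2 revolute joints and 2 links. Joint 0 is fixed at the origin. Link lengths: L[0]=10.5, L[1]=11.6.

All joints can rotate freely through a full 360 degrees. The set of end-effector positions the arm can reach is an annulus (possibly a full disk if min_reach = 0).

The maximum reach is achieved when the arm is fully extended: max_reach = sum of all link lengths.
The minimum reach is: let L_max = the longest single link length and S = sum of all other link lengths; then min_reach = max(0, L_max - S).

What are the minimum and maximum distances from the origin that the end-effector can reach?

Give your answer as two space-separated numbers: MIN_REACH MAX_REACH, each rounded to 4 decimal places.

Link lengths: [10.5, 11.6]
max_reach = 10.5 + 11.6 = 22.1
L_max = max([10.5, 11.6]) = 11.6
S (sum of others) = 22.1 - 11.6 = 10.5
min_reach = max(0, 11.6 - 10.5) = max(0, 1.1) = 1.1

Answer: 1.1000 22.1000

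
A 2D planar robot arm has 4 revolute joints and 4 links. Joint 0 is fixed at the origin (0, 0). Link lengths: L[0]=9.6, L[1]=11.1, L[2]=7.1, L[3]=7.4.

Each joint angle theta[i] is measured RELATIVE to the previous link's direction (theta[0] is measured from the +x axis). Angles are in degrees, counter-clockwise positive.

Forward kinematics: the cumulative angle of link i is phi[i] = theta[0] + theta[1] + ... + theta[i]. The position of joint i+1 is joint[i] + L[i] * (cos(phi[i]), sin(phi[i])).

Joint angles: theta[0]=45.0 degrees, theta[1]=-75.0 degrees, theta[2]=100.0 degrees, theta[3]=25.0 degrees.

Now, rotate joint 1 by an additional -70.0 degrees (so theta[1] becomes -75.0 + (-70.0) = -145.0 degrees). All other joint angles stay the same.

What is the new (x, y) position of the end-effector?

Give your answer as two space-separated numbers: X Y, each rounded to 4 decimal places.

Answer: 18.6674 -1.0158

Derivation:
joint[0] = (0.0000, 0.0000)  (base)
link 0: phi[0] = 45 = 45 deg
  cos(45 deg) = 0.7071, sin(45 deg) = 0.7071
  joint[1] = (0.0000, 0.0000) + 9.6 * (0.7071, 0.7071) = (0.0000 + 6.7882, 0.0000 + 6.7882) = (6.7882, 6.7882)
link 1: phi[1] = 45 + -145 = -100 deg
  cos(-100 deg) = -0.1736, sin(-100 deg) = -0.9848
  joint[2] = (6.7882, 6.7882) + 11.1 * (-0.1736, -0.9848) = (6.7882 + -1.9275, 6.7882 + -10.9314) = (4.8607, -4.1431)
link 2: phi[2] = 45 + -145 + 100 = 0 deg
  cos(0 deg) = 1.0000, sin(0 deg) = 0.0000
  joint[3] = (4.8607, -4.1431) + 7.1 * (1.0000, 0.0000) = (4.8607 + 7.1000, -4.1431 + 0.0000) = (11.9607, -4.1431)
link 3: phi[3] = 45 + -145 + 100 + 25 = 25 deg
  cos(25 deg) = 0.9063, sin(25 deg) = 0.4226
  joint[4] = (11.9607, -4.1431) + 7.4 * (0.9063, 0.4226) = (11.9607 + 6.7067, -4.1431 + 3.1274) = (18.6674, -1.0158)
End effector: (18.6674, -1.0158)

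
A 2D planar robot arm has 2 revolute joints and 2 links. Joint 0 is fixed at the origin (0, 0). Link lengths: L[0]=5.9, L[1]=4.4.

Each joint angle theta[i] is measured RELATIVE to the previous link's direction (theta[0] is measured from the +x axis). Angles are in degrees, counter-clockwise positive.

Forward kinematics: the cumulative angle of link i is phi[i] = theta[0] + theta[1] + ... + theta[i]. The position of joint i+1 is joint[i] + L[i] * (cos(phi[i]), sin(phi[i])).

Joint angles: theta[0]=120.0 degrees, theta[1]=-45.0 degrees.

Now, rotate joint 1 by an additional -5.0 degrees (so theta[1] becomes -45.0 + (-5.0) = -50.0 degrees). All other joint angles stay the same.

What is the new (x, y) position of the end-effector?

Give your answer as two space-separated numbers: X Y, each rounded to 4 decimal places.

Answer: -1.4451 9.2442

Derivation:
joint[0] = (0.0000, 0.0000)  (base)
link 0: phi[0] = 120 = 120 deg
  cos(120 deg) = -0.5000, sin(120 deg) = 0.8660
  joint[1] = (0.0000, 0.0000) + 5.9 * (-0.5000, 0.8660) = (0.0000 + -2.9500, 0.0000 + 5.1095) = (-2.9500, 5.1095)
link 1: phi[1] = 120 + -50 = 70 deg
  cos(70 deg) = 0.3420, sin(70 deg) = 0.9397
  joint[2] = (-2.9500, 5.1095) + 4.4 * (0.3420, 0.9397) = (-2.9500 + 1.5049, 5.1095 + 4.1346) = (-1.4451, 9.2442)
End effector: (-1.4451, 9.2442)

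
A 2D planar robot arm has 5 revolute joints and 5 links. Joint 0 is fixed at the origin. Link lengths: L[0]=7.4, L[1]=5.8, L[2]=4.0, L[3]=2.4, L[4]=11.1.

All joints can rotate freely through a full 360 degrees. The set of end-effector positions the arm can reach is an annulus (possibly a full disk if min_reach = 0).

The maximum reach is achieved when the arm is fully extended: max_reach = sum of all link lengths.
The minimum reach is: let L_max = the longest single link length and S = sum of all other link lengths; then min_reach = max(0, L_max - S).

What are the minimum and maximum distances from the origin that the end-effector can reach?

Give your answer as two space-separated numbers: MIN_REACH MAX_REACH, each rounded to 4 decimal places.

Answer: 0.0000 30.7000

Derivation:
Link lengths: [7.4, 5.8, 4.0, 2.4, 11.1]
max_reach = 7.4 + 5.8 + 4 + 2.4 + 11.1 = 30.7
L_max = max([7.4, 5.8, 4.0, 2.4, 11.1]) = 11.1
S (sum of others) = 30.7 - 11.1 = 19.6
min_reach = max(0, 11.1 - 19.6) = max(0, -8.5) = 0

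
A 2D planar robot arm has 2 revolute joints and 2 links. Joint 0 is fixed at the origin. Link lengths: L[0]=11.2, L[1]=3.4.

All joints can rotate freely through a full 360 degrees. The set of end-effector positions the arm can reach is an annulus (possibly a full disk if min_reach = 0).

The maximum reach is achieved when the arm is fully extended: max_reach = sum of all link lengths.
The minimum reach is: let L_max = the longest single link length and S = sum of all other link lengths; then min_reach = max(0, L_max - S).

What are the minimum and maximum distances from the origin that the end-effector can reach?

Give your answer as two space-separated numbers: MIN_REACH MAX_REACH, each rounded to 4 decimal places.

Link lengths: [11.2, 3.4]
max_reach = 11.2 + 3.4 = 14.6
L_max = max([11.2, 3.4]) = 11.2
S (sum of others) = 14.6 - 11.2 = 3.4
min_reach = max(0, 11.2 - 3.4) = max(0, 7.8) = 7.8

Answer: 7.8000 14.6000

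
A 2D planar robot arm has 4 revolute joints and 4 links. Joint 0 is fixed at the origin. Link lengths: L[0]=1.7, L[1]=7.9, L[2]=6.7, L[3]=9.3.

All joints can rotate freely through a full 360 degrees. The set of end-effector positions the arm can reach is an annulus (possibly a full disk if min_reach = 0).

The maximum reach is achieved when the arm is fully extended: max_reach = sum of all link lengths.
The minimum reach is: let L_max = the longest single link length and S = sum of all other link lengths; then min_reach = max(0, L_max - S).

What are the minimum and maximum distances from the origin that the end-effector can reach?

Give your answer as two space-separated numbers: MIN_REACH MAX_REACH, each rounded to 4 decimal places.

Answer: 0.0000 25.6000

Derivation:
Link lengths: [1.7, 7.9, 6.7, 9.3]
max_reach = 1.7 + 7.9 + 6.7 + 9.3 = 25.6
L_max = max([1.7, 7.9, 6.7, 9.3]) = 9.3
S (sum of others) = 25.6 - 9.3 = 16.3
min_reach = max(0, 9.3 - 16.3) = max(0, -7) = 0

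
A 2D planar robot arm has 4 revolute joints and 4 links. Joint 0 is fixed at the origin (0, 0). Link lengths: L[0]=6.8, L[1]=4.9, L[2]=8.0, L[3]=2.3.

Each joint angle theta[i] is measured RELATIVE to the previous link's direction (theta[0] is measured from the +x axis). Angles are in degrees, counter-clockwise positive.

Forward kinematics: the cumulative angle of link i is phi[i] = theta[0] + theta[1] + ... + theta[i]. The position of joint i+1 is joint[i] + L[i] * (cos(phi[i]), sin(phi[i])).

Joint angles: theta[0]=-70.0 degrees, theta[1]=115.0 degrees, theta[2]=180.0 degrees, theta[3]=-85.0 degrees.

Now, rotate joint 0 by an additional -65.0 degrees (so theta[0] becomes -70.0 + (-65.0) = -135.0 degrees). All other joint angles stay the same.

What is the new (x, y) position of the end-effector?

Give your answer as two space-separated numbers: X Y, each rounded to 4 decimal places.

Answer: -7.1261 -1.5264

Derivation:
joint[0] = (0.0000, 0.0000)  (base)
link 0: phi[0] = -135 = -135 deg
  cos(-135 deg) = -0.7071, sin(-135 deg) = -0.7071
  joint[1] = (0.0000, 0.0000) + 6.8 * (-0.7071, -0.7071) = (0.0000 + -4.8083, 0.0000 + -4.8083) = (-4.8083, -4.8083)
link 1: phi[1] = -135 + 115 = -20 deg
  cos(-20 deg) = 0.9397, sin(-20 deg) = -0.3420
  joint[2] = (-4.8083, -4.8083) + 4.9 * (0.9397, -0.3420) = (-4.8083 + 4.6045, -4.8083 + -1.6759) = (-0.2038, -6.4842)
link 2: phi[2] = -135 + 115 + 180 = 160 deg
  cos(160 deg) = -0.9397, sin(160 deg) = 0.3420
  joint[3] = (-0.2038, -6.4842) + 8 * (-0.9397, 0.3420) = (-0.2038 + -7.5175, -6.4842 + 2.7362) = (-7.7214, -3.7481)
link 3: phi[3] = -135 + 115 + 180 + -85 = 75 deg
  cos(75 deg) = 0.2588, sin(75 deg) = 0.9659
  joint[4] = (-7.7214, -3.7481) + 2.3 * (0.2588, 0.9659) = (-7.7214 + 0.5953, -3.7481 + 2.2216) = (-7.1261, -1.5264)
End effector: (-7.1261, -1.5264)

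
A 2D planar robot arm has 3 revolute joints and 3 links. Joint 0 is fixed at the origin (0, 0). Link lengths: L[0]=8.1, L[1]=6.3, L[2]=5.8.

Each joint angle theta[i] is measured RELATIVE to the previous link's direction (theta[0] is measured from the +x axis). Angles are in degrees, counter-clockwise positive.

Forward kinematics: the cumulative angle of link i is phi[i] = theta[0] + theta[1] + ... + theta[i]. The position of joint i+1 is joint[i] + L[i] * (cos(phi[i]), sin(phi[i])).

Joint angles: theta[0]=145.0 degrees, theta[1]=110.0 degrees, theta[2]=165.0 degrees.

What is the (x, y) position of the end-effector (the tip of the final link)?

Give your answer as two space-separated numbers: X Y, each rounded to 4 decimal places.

Answer: -5.3657 3.5836

Derivation:
joint[0] = (0.0000, 0.0000)  (base)
link 0: phi[0] = 145 = 145 deg
  cos(145 deg) = -0.8192, sin(145 deg) = 0.5736
  joint[1] = (0.0000, 0.0000) + 8.1 * (-0.8192, 0.5736) = (0.0000 + -6.6351, 0.0000 + 4.6460) = (-6.6351, 4.6460)
link 1: phi[1] = 145 + 110 = 255 deg
  cos(255 deg) = -0.2588, sin(255 deg) = -0.9659
  joint[2] = (-6.6351, 4.6460) + 6.3 * (-0.2588, -0.9659) = (-6.6351 + -1.6306, 4.6460 + -6.0853) = (-8.2657, -1.4394)
link 2: phi[2] = 145 + 110 + 165 = 420 deg
  cos(420 deg) = 0.5000, sin(420 deg) = 0.8660
  joint[3] = (-8.2657, -1.4394) + 5.8 * (0.5000, 0.8660) = (-8.2657 + 2.9000, -1.4394 + 5.0229) = (-5.3657, 3.5836)
End effector: (-5.3657, 3.5836)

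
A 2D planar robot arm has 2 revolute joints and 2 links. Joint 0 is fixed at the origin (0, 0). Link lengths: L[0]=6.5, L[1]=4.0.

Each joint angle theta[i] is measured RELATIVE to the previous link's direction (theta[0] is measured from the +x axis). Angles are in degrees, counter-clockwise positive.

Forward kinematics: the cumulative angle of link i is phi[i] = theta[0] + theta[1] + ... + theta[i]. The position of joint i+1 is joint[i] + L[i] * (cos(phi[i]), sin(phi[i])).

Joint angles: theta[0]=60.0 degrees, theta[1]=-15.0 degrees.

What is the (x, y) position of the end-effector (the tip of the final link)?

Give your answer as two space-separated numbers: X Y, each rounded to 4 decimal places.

Answer: 6.0784 8.4576

Derivation:
joint[0] = (0.0000, 0.0000)  (base)
link 0: phi[0] = 60 = 60 deg
  cos(60 deg) = 0.5000, sin(60 deg) = 0.8660
  joint[1] = (0.0000, 0.0000) + 6.5 * (0.5000, 0.8660) = (0.0000 + 3.2500, 0.0000 + 5.6292) = (3.2500, 5.6292)
link 1: phi[1] = 60 + -15 = 45 deg
  cos(45 deg) = 0.7071, sin(45 deg) = 0.7071
  joint[2] = (3.2500, 5.6292) + 4 * (0.7071, 0.7071) = (3.2500 + 2.8284, 5.6292 + 2.8284) = (6.0784, 8.4576)
End effector: (6.0784, 8.4576)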